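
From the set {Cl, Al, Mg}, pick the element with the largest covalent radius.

Atomic radius shrinks across a period as nuclear charge pulls the same shell inward, and grows down a group as new shells are added.
All lie in period 3, so atomic radius increases right to left.
The largest covalent radius among these belongs to Mg.

Mg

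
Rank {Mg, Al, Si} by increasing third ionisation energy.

Al < Si < Mg

IE_3 is the cost of taking one more electron from the +2 cation: Mg²⁺ is the bare [Ne] core; Al²⁺ still has 1 valence electron; Si²⁺ still has 2 valence electrons.
Breaking into a closed-shell core is much more expensive than removing a leftover valence electron — Mg has the largest IE_3 here.
Valence configurations: Al²⁺ [Ne]3s¹, Si²⁺ [Ne]3s².
Tabulated IE_3 (kJ/mol): Mg 7733, Al 2745, Si 3232.
Putting it together, IE_3: Al < Si < Mg.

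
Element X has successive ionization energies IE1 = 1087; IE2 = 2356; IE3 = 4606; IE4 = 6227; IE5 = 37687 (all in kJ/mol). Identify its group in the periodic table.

Look for the largest jump between consecutive ionization energies: IE5/IE4 ≈ 6.1, far larger than any earlier ratio.
That jump marks the point where a core electron is being removed. So the atom has 4 valence electrons.
A main-group element with 4 valence electrons is in group 14.

Group 14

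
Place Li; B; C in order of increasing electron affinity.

B < Li < C

Li is in period 2, group 1; B is in period 2, group 13; C is in period 2, group 14.
Electron affinity generally becomes more exothermic across a period toward the halogens and less exothermic down a group.
All lie in period 2; the across-period trend (electron affinity increases left to right) applies, with the exception below.
Note the exception: Li has a higher electron affinity than B, contrary to the simple trend — B's ns²np¹ configuration gives only a small electron affinity — the sparsely filled np subshell binds an added electron weakly.
Tabulated electron affinity (kJ/mol): Li 60, B 27, C 122.
So from lowest to highest: B < Li < C.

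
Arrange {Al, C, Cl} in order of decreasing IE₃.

C > Cl > Al

The third ionization energy removes an electron from the +2 ion. For each element: Al²⁺ still has 1 valence electron; C²⁺ still has 2 valence electrons; Cl²⁺ still has 5 valence electrons.
All are still removing valence electrons, so compare the +2 ions as you would atoms: IE_3 generally rises across a period (higher Z_eff) and falls down a group (larger shell), subject to the usual subshell exceptions.
Valence configurations: Al²⁺ [Ne]3s¹, C²⁺ [He]2s², Cl²⁺ [Ne]3s²3p³.
The numbers (kJ/mol): Al 2745, C 4620, Cl 3822.
Putting it together, IE_3: Al < Cl < C.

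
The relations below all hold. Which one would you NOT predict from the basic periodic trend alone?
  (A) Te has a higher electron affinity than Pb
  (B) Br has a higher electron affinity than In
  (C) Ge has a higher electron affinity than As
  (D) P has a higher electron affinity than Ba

The general trend: electron affinity increases across a period and decreases down a group.
(A) Te (period 5, group 16) vs Pb (period 6, group 14): the stated order agrees with the simple trend.
(B) Br (period 4, group 17) vs In (period 5, group 13): the stated order agrees with the simple trend.
(C) Ge (period 4, group 14) vs As (period 4, group 15): the stated order contradicts the simple trend.
(D) P (period 3, group 15) vs Ba (period 6, group 2): the stated order agrees with the simple trend.
The exception is (C): adding an electron to As's half-filled 4p³ is unfavourable, so Ge (4p²) has the more exothermic EA.

(C)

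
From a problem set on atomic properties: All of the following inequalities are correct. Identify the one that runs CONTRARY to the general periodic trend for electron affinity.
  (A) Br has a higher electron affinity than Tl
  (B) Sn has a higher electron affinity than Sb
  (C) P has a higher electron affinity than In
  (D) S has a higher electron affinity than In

(B)

The general trend: electron affinity increases across a period and decreases down a group.
(A) Br (period 4, group 17) vs Tl (period 6, group 13): the stated order agrees with the simple trend.
(B) Sn (period 5, group 14) vs Sb (period 5, group 15): the stated order contradicts the simple trend.
(C) P (period 3, group 15) vs In (period 5, group 13): the stated order agrees with the simple trend.
(D) S (period 3, group 16) vs In (period 5, group 13): the stated order agrees with the simple trend.
The exception is (B): adding an electron to Sb's half-filled 5p³ is unfavourable, so Sn has the more exothermic EA.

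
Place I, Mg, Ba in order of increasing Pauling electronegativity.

EN rises left→right (higher Z_eff, smaller atoms) and falls top→bottom (larger, more shielded atoms).
Neither a single period nor a single group — weigh both effects.
Mg > Ba: they share group 2; the group trend gives Mg the larger value.
I > Mg: period and group pull opposite ways; the across-period shift dominates (2.66 vs 1.31).
Approximate values (Pauling): Mg 1.31, I 2.66, Ba 0.89.
So from lowest to highest: Ba < Mg < I.

Ba < Mg < I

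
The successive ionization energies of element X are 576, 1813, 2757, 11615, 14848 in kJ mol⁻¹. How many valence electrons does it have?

3

Look for the largest jump between consecutive ionization energies: IE4/IE3 ≈ 4.2, far larger than any earlier ratio.
That jump marks the point where a core electron is being removed. So the atom has 3 valence electrons.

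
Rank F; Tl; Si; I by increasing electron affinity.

Tl, Si, I, F

F is in period 2, group 17; Si is in period 3, group 14; I is in period 5, group 17; Tl is in period 6, group 13.
Electron affinity generally becomes more exothermic across a period toward the halogens and less exothermic down a group.
These span different periods and groups, so the two trends combine.
Si > Tl: relative to Tl, both the across-period and down-group shifts push Si's electron affinity up.
I > Si: period and group pull opposite ways; the across-period shift dominates (295 vs 134 kJ/mol).
F > I: they share group 17; the group trend gives F the larger value.
For reference (kJ/mol): F 328, Si 134, I 295, Tl 19.
So from lowest to highest: Tl < Si < I < F.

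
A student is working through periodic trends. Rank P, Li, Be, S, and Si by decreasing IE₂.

Li > S > P > Be > Si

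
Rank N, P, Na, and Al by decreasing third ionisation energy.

The third ionization energy removes an electron from the +2 ion. For each element: N²⁺ still has 3 valence electrons; P²⁺ still has 3 valence electrons; Na²⁺ is already 1 electron into the core; Al²⁺ still has 1 valence electron.
Breaking into a closed-shell core is much more expensive than removing a leftover valence electron — Na has the largest IE_3 here.
Valence configurations: N²⁺ [He]2s²2p¹, P²⁺ [Ne]3s²3p¹, Al²⁺ [Ne]3s¹.
The numbers (kJ/mol): N 4578, P 2914, Na 6910, Al 2745.
Overall IE_3 order: Al < P < N < Na.

Na > N > P > Al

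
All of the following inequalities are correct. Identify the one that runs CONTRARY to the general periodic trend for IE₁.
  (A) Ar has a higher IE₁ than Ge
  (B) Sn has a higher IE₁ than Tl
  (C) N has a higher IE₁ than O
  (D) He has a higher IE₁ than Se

(C)

The general trend: IE₁ increases across a period and decreases down a group.
(A) Ar (period 3, group 18) vs Ge (period 4, group 14): the stated order agrees with the simple trend.
(B) Sn (period 5, group 14) vs Tl (period 6, group 13): the stated order agrees with the simple trend.
(C) N (period 2, group 15) vs O (period 2, group 16): the stated order contradicts the simple trend.
(D) He (period 1, group 18) vs Se (period 4, group 16): the stated order agrees with the simple trend.
The exception is (C): pairing an electron in O's 2p⁴ costs repulsion energy, so O ionizes more easily than half-filled N (2p³).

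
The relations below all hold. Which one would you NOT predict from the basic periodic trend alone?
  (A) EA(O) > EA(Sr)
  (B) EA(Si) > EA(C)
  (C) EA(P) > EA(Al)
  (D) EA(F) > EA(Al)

The general trend: electron affinity increases across a period and decreases down a group.
(A) O (period 2, group 16) vs Sr (period 5, group 2): the stated order agrees with the simple trend.
(B) Si (period 3, group 14) vs C (period 2, group 14): the stated order contradicts the simple trend.
(C) P (period 3, group 15) vs Al (period 3, group 13): the stated order agrees with the simple trend.
(D) F (period 2, group 17) vs Al (period 3, group 13): the stated order agrees with the simple trend.
The exception is (B): Si's larger, more diffuse 3p orbitals accept an added electron slightly more readily than C's compact 2p.

(B)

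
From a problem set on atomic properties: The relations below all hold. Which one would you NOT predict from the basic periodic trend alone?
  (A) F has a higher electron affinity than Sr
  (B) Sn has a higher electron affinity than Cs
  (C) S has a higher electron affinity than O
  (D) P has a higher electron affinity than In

The general trend: electron affinity increases across a period and decreases down a group.
(A) F (period 2, group 17) vs Sr (period 5, group 2): the stated order agrees with the simple trend.
(B) Sn (period 5, group 14) vs Cs (period 6, group 1): the stated order agrees with the simple trend.
(C) S (period 3, group 16) vs O (period 2, group 16): the stated order contradicts the simple trend.
(D) P (period 3, group 15) vs In (period 5, group 13): the stated order agrees with the simple trend.
The exception is (C): the compact 2p subshell of O repels the added electron more than S's larger 3p does.

(C)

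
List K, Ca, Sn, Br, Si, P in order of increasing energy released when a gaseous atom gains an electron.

Si is in period 3, group 14; P is in period 3, group 15; K is in period 4, group 1; Ca is in period 4, group 2; Br is in period 4, group 17; Sn is in period 5, group 14.
Adding an electron releases more energy for atoms nearer the top right (short of the noble gases).
These span different periods and groups, so the two trends combine.
K > Ca: this pair runs against the simple trend — see the exception note.
P > K: both effects reinforce here, so P is clearly the higher of the two.
Sn > P: this pair runs against the simple trend — see the exception note.
Si > Sn: Si sits above Sn in group 14, so the down-group effect alone puts Si higher.
Br > Si: period and group pull opposite ways; the across-period shift dominates (325 vs 134 kJ/mol).
Note the exception: K has a higher electron affinity than Ca, contrary to the simple trend — adding an electron to Ca (ns²) has to open a new, higher-energy np subshell, which is unfavourable.
Note the exception: Sn has a higher electron affinity than P, contrary to the simple trend — adding an electron to P's half-filled np³ subshell costs electron-pairing energy.
Note the exception: Si has a higher electron affinity than P, contrary to the simple trend — adding an electron to P's half-filled 3p³ is unfavourable, so Si (3p²) has the more exothermic EA.
Tabulated electron affinity (kJ/mol): Si 134, P 72, K 48, Ca 2, Br 325, Sn 107.
So from lowest to highest: Ca < K < P < Sn < Si < Br.

Ca, K, P, Sn, Si, Br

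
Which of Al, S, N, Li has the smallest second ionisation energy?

IE_2 is the cost of taking one more electron from the +1 cation: Al⁺ still has 2 valence electrons; S⁺ still has 5 valence electrons; N⁺ still has 4 valence electrons; Li⁺ is the bare [He] core.
Breaking into a closed-shell core is much more expensive than removing a leftover valence electron — Li has the largest IE_2 here.
Valence configurations: Al⁺ [Ne]3s², S⁺ [Ne]3s²3p³, N⁺ [He]2s²2p².
Approximate IE_2 values (kJ/mol): Al 1817, S 2252, N 2856, Li 7298.
So the second ionization energies run Al < S < N < Li.

Al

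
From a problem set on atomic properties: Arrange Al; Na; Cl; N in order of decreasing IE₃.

IE_3 is the cost of taking one more electron from the +2 cation: Al²⁺ still has 1 valence electron; Na²⁺ is already 1 electron into the core; Cl²⁺ still has 5 valence electrons; N²⁺ still has 3 valence electrons.
Breaking into a closed-shell core is much more expensive than removing a leftover valence electron — Na has the largest IE_3 here.
Valence configurations: Al²⁺ [Ne]3s¹, Cl²⁺ [Ne]3s²3p³, N²⁺ [He]2s²2p¹.
The numbers (kJ/mol): Al 2745, Na 6910, Cl 3822, N 4578.
Putting it together, IE_3: Al < Cl < N < Na.

Na > N > Cl > Al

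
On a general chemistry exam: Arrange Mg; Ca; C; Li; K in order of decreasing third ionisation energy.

IE_3 is the cost of taking one more electron from the +2 cation: Mg²⁺ is the bare [Ne] core; Ca²⁺ is the bare [Ar] core; C²⁺ still has 2 valence electrons; Li²⁺ is already 1 electron into the core; K²⁺ is already 1 electron into the core.
Usually core removal costs more than valence removal, but here the competition is close: a tightly held n=2 valence electron can cost more to remove than an n=3 core electron, so the actual values have to decide it.
Approximate IE_3 values (kJ/mol): Mg 7733, Ca 4912, C 4620, Li 11815, K 4420.
Putting it together, IE_3: K < C < Ca < Mg < Li.

Li, Mg, Ca, C, K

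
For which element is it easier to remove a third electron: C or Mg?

C

Consider each +2 ion: C²⁺ still has 2 valence electrons; Mg²⁺ is the bare [Ne] core.
Core electrons are held far more tightly than valence electrons, so Mg tops the IE_3 order.
The numbers (kJ/mol): C 4620, Mg 7733.
Putting it together, IE_3: C < Mg.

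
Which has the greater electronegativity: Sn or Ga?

Sn

Ga is in period 4, group 13; Sn is in period 5, group 14.
Smaller atoms with higher effective nuclear charge are more electronegative.
A diagonal step moves right (one effect) and down (the opposite effect) at once.
Sn > Ga: period and group pull opposite ways; the across-period shift dominates (1.96 vs 1.81).
For reference (Pauling): Ga 1.81, Sn 1.96.
So Sn has the greater electronegativity (Sn > Ga).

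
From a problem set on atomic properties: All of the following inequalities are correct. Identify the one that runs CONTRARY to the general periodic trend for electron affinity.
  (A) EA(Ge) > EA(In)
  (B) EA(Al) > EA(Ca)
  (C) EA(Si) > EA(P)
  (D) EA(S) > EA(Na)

(C)

The general trend: electron affinity increases across a period and decreases down a group.
(A) Ge (period 4, group 14) vs In (period 5, group 13): the stated order agrees with the simple trend.
(B) Al (period 3, group 13) vs Ca (period 4, group 2): the stated order agrees with the simple trend.
(C) Si (period 3, group 14) vs P (period 3, group 15): the stated order contradicts the simple trend.
(D) S (period 3, group 16) vs Na (period 3, group 1): the stated order agrees with the simple trend.
The exception is (C): adding an electron to P's half-filled 3p³ is unfavourable, so Si (3p²) has the more exothermic EA.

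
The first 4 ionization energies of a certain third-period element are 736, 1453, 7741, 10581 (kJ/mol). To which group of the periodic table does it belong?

Group 2

Look for the largest jump between consecutive ionization energies: IE3/IE2 ≈ 5.3, far larger than any earlier ratio.
That jump marks the point where a core electron is being removed. So the atom has 2 valence electrons.
A main-group element with 2 valence electrons is in group 2.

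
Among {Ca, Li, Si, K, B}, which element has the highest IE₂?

The second ionization energy removes an electron from the +1 ion. For each element: Ca⁺ still has 1 valence electron; Li⁺ is the bare [He] core; Si⁺ still has 3 valence electrons; K⁺ is the bare [Ar] core; B⁺ still has 2 valence electrons.
Breaking into a closed-shell core is much more expensive than removing a leftover valence electron — K and Li have the largest IE_2 here.
Valence configurations: Ca⁺ [Ar]4s¹, Si⁺ [Ne]3s²3p¹, B⁺ [He]2s².
The numbers (kJ/mol): Ca 1145, Li 7298, Si 1577, K 3052, B 2427.
Overall IE_2 order: Ca < Si < B < K < Li.

Li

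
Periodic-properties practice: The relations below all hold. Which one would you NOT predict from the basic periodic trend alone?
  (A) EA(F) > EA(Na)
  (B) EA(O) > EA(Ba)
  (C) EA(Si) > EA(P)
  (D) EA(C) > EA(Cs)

(C)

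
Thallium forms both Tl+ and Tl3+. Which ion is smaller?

Tl3+

Both ions have Z = 81 protons, but Tl3+ has lost more electrons, so its remaining electrons feel a larger effective nuclear charge per electron and are pulled in more tightly.
Higher positive charge → smaller ion, so Tl+ > Tl3+.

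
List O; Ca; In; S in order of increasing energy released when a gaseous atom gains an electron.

O is in period 2, group 16; S is in period 3, group 16; Ca is in period 4, group 2; In is in period 5, group 13.
Atoms with high Z_eff and room in the valence shell (especially the halogens) have the most exothermic electron affinities.
These span different periods and groups, so the two trends combine.
In > Ca: the two effects oppose for this pair; the across-period effect wins (29 vs 2 kJ/mol).
O > In: both effects reinforce here, so O is clearly the higher of the two.
S > O: this pair runs against the simple trend — see the exception note.
Note the exception: S has a higher electron affinity than O, contrary to the simple trend — the compact 2p subshell of O repels the added electron more than S's larger 3p does.
Tabulated electron affinity (kJ/mol): O 141, S 200, Ca 2, In 29.
So from lowest to highest: Ca < In < O < S.

Ca, In, O, S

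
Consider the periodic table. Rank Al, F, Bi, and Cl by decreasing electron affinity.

Cl > F > Bi > Al

F is in period 2, group 17; Al is in period 3, group 13; Cl is in period 3, group 17; Bi is in period 6, group 15.
EA tends to increase across a period and decrease down a group, though the pattern is less regular than for IE or radius.
These span different periods and groups, so the two trends combine.
Bi > Al: the two effects oppose for this pair; the across-period effect wins (91 vs 42 kJ/mol).
F > Bi: both effects reinforce here, so F is clearly the higher of the two.
Cl > F: this pair runs against the simple trend — see the exception note.
Note the exception: Cl has a higher electron affinity than F, contrary to the simple trend — F's small 2p subshell makes the incoming electron feel strong e⁻–e⁻ repulsion, so Cl actually releases more energy on gaining an electron.
Approximate values (kJ/mol): F 328, Al 42, Cl 349, Bi 91.
So from highest to lowest: Cl > F > Bi > Al.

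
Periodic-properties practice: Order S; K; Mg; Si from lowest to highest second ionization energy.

Consider each +1 ion: S⁺ still has 5 valence electrons; K⁺ is the bare [Ar] core; Mg⁺ still has 1 valence electron; Si⁺ still has 3 valence electrons.
Core electrons are held far more tightly than valence electrons, so K tops the IE_2 order.
Valence configurations: S⁺ [Ne]3s²3p³, Mg⁺ [Ne]3s¹, Si⁺ [Ne]3s²3p¹.
Approximate IE_2 values (kJ/mol): S 2252, K 3052, Mg 1451, Si 1577.
Hence IE_2: Mg < Si < S < K.

Mg < Si < S < K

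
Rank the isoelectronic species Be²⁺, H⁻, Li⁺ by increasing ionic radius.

Be²⁺, Li⁺, H⁻

All of these have 2 electrons, so size is governed by nuclear charge alone: the more protons, the stronger the pull on the same electron cloud, and the smaller the ion.
Nuclear charges: Be²⁺ (Z=4), Li⁺ (Z=3), H⁻ (Z=1).
Smallest to largest: Be²⁺ < Li⁺ < H⁻.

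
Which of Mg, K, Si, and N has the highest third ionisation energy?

Mg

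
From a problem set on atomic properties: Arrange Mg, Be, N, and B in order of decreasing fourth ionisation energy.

After 3 electrons have been removed, what remains? Mg³⁺ is already 1 electron into the core; Be³⁺ is already 1 electron into the core; N³⁺ still has 2 valence electrons; B³⁺ is the bare [He] core.
Pulling an electron out of a noble-gas core costs far more than removing a remaining valence electron, so Mg, Be and B sit at the high end of IE_4.
Approximate IE_4 values (kJ/mol): Mg 10543, Be 21007, N 7475, B 25026.
Hence IE_4: N < Mg < Be < B.

B > Be > Mg > N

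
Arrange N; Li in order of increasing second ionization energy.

IE_2 is the cost of taking one more electron from the +1 cation: N⁺ still has 4 valence electrons; Li⁺ is the bare [He] core.
Breaking into a closed-shell core is much more expensive than removing a leftover valence electron — Li has the largest IE_2 here.
Tabulated IE_2 (kJ/mol): N 2856, Li 7298.
Putting it together, IE_2: N < Li.

N < Li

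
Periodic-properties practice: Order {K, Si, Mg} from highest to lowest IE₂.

K, Si, Mg

The second ionization energy removes an electron from the +1 ion. For each element: K⁺ is the bare [Ar] core; Si⁺ still has 3 valence electrons; Mg⁺ still has 1 valence electron.
Core electrons are held far more tightly than valence electrons, so K tops the IE_2 order.
Valence configurations: Si⁺ [Ne]3s²3p¹, Mg⁺ [Ne]3s¹.
The numbers (kJ/mol): K 3052, Si 1577, Mg 1451.
Overall IE_2 order: Mg < Si < K.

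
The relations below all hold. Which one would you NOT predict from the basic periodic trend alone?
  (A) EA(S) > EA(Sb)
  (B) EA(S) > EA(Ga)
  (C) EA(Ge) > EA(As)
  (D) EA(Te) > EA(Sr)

(C)

The general trend: electron affinity increases across a period and decreases down a group.
(A) S (period 3, group 16) vs Sb (period 5, group 15): the stated order agrees with the simple trend.
(B) S (period 3, group 16) vs Ga (period 4, group 13): the stated order agrees with the simple trend.
(C) Ge (period 4, group 14) vs As (period 4, group 15): the stated order contradicts the simple trend.
(D) Te (period 5, group 16) vs Sr (period 5, group 2): the stated order agrees with the simple trend.
The exception is (C): adding an electron to As's half-filled 4p³ is unfavourable, so Ge (4p²) has the more exothermic EA.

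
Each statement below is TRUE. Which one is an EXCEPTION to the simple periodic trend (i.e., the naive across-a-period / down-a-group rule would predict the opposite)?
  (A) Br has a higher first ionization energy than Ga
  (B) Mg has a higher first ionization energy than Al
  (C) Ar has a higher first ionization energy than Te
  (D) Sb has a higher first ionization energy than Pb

(B)

The general trend: first ionization energy increases across a period and decreases down a group.
(A) Br (period 4, group 17) vs Ga (period 4, group 13): the stated order agrees with the simple trend.
(B) Mg (period 3, group 2) vs Al (period 3, group 13): the stated order contradicts the simple trend.
(C) Ar (period 3, group 18) vs Te (period 5, group 16): the stated order agrees with the simple trend.
(D) Sb (period 5, group 15) vs Pb (period 6, group 14): the stated order agrees with the simple trend.
The exception is (B): Al's single 3p electron is easier to remove than one from Mg's filled 3s².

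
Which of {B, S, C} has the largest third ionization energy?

IE_3 is the cost of taking one more electron from the +2 cation: B²⁺ still has 1 valence electron; S²⁺ still has 4 valence electrons; C²⁺ still has 2 valence electrons.
All are still removing valence electrons, so compare the +2 ions as you would atoms: IE_3 generally rises across a period (higher Z_eff) and falls down a group (larger shell), subject to the usual subshell exceptions.
Valence configurations: B²⁺ [He]2s¹, S²⁺ [Ne]3s²3p², C²⁺ [He]2s².
Approximate IE_3 values (kJ/mol): B 3660, S 3357, C 4620.
Overall IE_3 order: S < B < C.

C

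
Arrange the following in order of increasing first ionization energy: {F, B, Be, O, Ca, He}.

Ca < B < Be < O < F < He

First ionization energy rises across a period (greater Z_eff holds electrons more tightly) and falls down a group (valence electrons are farther from the nucleus).
Here both period and group differ, so the two effects have to be weighed against each other.
B > Ca: both effects reinforce here, so B is clearly the higher of the two.
Be > B: this pair runs against the simple trend — see the exception note.
O > Be: both are in period 2; the period trend gives O the larger value.
F > O: F lies to the right of O in period 2, so the across-period effect alone puts F higher.
He > F: relative to F, both the across-period and down-group shifts push He's first ionization energy up.
Note the exception: Be has a higher first ionization energy than B, contrary to the simple trend — removing B's lone 2p electron is easier than breaking Be's filled 2s².
Tabulated first ionization energy (kJ/mol): He 2372, Be 900, B 801, O 1314, F 1681, Ca 590.
So from lowest to highest: Ca < B < Be < O < F < He.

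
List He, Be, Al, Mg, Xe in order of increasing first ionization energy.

Al < Mg < Be < Xe < He

He is in period 1, group 18; Be is in period 2, group 2; Mg is in period 3, group 2; Al is in period 3, group 13; Xe is in period 5, group 18.
IE₁ increases left→right with effective nuclear charge and decreases top→bottom as the valence shell moves farther out.
Here both period and group differ, so the two effects have to be weighed against each other.
Mg > Al: this pair runs against the simple trend — see the exception note.
Be > Mg: Be sits above Mg in group 2, so the down-group effect alone puts Be higher.
Xe > Be: period and group pull opposite ways; the across-period shift dominates (1170 vs 900 kJ/mol).
He > Xe: they share group 18; the group trend gives He the larger value.
Note the exception: Mg has a higher first ionization energy than Al, contrary to the simple trend — Al's single 3p electron is easier to remove than one from Mg's filled 3s².
Approximate values (kJ/mol): He 2372, Be 900, Mg 738, Al 578, Xe 1170.
So from lowest to highest: Al < Mg < Be < Xe < He.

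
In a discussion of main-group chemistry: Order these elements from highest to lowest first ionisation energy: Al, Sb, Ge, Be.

Be is in period 2, group 2; Al is in period 3, group 13; Ge is in period 4, group 14; Sb is in period 5, group 15.
Across a period the outer electron is held more tightly (higher IE₁); down a group it sits in a higher shell, more shielded, and comes off more easily.
A diagonal step moves right (one effect) and down (the opposite effect) at once.
Ge > Al: the two effects oppose for this pair; the across-period effect wins (762 vs 578 kJ/mol).
Sb > Ge: period and group pull opposite ways; the across-period shift dominates (831 vs 762 kJ/mol).
Be > Sb: the two effects oppose for this pair; the down-group effect wins (900 vs 831 kJ/mol).
Tabulated first ionization energy (kJ/mol): Be 900, Al 578, Ge 762, Sb 831.
So from highest to lowest: Be > Sb > Ge > Al.

Be, Sb, Ge, Al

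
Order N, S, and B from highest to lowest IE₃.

After 2 electrons have been removed, what remains? N²⁺ still has 3 valence electrons; S²⁺ still has 4 valence electrons; B²⁺ still has 1 valence electron.
All are still removing valence electrons, so compare the +2 ions as you would atoms: IE_3 generally rises across a period (higher Z_eff) and falls down a group (larger shell), subject to the usual subshell exceptions.
Valence configurations: N²⁺ [He]2s²2p¹, S²⁺ [Ne]3s²3p², B²⁺ [He]2s¹.
The numbers (kJ/mol): N 4578, S 3357, B 3660.
So the third ionization energies run S < B < N.

N, B, S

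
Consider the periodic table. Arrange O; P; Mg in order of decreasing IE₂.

After 1 electron has been removed, what remains? O⁺ still has 5 valence electrons; P⁺ still has 4 valence electrons; Mg⁺ still has 1 valence electron.
All are still removing valence electrons, so compare the +1 ions as you would atoms: IE_2 generally rises across a period (higher Z_eff) and falls down a group (larger shell), subject to the usual subshell exceptions.
Valence configurations: O⁺ [He]2s²2p³, P⁺ [Ne]3s²3p², Mg⁺ [Ne]3s¹.
Tabulated IE_2 (kJ/mol): O 3388, P 1907, Mg 1451.
Overall IE_2 order: Mg < P < O.

O > P > Mg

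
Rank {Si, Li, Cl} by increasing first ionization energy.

Li < Si < Cl

IE₁ increases left→right with effective nuclear charge and decreases top→bottom as the valence shell moves farther out.
These span different periods and groups, so the two trends combine.
Si > Li: period and group pull opposite ways; the across-period shift dominates (786 vs 520 kJ/mol).
Cl > Si: both are in period 3; the period trend gives Cl the larger value.
For reference (kJ/mol): Li 520, Si 786, Cl 1251.
So from lowest to highest: Li < Si < Cl.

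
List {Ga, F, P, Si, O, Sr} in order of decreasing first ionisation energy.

O is in period 2, group 16; F is in period 2, group 17; Si is in period 3, group 14; P is in period 3, group 15; Ga is in period 4, group 13; Sr is in period 5, group 2.
First ionization energy rises across a period (greater Z_eff holds electrons more tightly) and falls down a group (valence electrons are farther from the nucleus).
These span different periods and groups, so the two trends combine.
Ga > Sr: relative to Sr, both the across-period and down-group shifts push Ga's first ionization energy up.
Si > Ga: relative to Ga, both the across-period and down-group shifts push Si's first ionization energy up.
P > Si: both are in period 3; the period trend gives P the larger value.
O > P: both effects reinforce here, so O is clearly the higher of the two.
F > O: F lies to the right of O in period 2, so the across-period effect alone puts F higher.
Approximate values (kJ/mol): O 1314, F 1681, Si 786, P 1012, Ga 579, Sr 550.
So from highest to lowest: F > O > P > Si > Ga > Sr.

F > O > P > Si > Ga > Sr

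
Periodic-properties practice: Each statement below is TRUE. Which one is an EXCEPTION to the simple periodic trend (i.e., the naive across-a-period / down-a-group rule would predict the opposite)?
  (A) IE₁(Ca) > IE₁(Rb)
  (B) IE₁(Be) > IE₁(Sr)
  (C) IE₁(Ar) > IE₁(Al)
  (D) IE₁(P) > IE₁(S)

(D)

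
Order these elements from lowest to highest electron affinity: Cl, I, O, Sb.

Sb < O < I < Cl

O is in period 2, group 16; Cl is in period 3, group 17; Sb is in period 5, group 15; I is in period 5, group 17.
Electron affinity generally becomes more exothermic across a period toward the halogens and less exothermic down a group.
Here both period and group differ, so the two effects have to be weighed against each other.
O > Sb: both effects reinforce here, so O is clearly the higher of the two.
I > O: period and group pull opposite ways; the across-period shift dominates (295 vs 141 kJ/mol).
Cl > I: Cl sits above I in group 17, so the down-group effect alone puts Cl higher.
Tabulated electron affinity (kJ/mol): O 141, Cl 349, Sb 103, I 295.
So from lowest to highest: Sb < O < I < Cl.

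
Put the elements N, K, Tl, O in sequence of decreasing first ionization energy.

N is in period 2, group 15; O is in period 2, group 16; K is in period 4, group 1; Tl is in period 6, group 13.
Removing the outermost electron gets harder across a period and easier down a group.
Neither a single period nor a single group — weigh both effects.
Tl > K: period and group pull opposite ways; the across-period shift dominates (589 vs 419 kJ/mol).
O > Tl: relative to Tl, both the across-period and down-group shifts push O's first ionization energy up.
N > O: this pair runs against the simple trend — see the exception note.
Note the exception: N has a higher first ionization energy than O, contrary to the simple trend — pairing an electron in O's 2p⁴ costs repulsion energy, so O ionizes more easily than half-filled N (2p³).
For reference (kJ/mol): N 1402, O 1314, K 419, Tl 589.
So from highest to lowest: N > O > Tl > K.

N > O > Tl > K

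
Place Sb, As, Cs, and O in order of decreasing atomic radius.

Cs, Sb, As, O

Moving right in a period, electrons are added to the same shell under a stronger nuclear pull, so atoms get smaller; moving down, a new shell is opened and atoms get larger.
Here both period and group differ, so the two effects have to be weighed against each other.
As > O: relative to O, both the across-period and down-group shifts push As's atomic radius up.
Sb > As: they share group 15; the group trend gives Sb the larger value.
Cs > Sb: both effects reinforce here, so Cs is clearly the larger of the two.
Approximate values (pm): O 63, As 121, Sb 140, Cs 232.
So from largest to smallest: Cs > Sb > As > O.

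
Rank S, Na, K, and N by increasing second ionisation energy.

After 1 electron has been removed, what remains? S⁺ still has 5 valence electrons; Na⁺ is the bare [Ne] core; K⁺ is the bare [Ar] core; N⁺ still has 4 valence electrons.
Core electrons are held far more tightly than valence electrons, so K and Na top the IE_2 order.
Valence configurations: S⁺ [Ne]3s²3p³, N⁺ [He]2s²2p².
Approximate IE_2 values (kJ/mol): S 2252, Na 4562, K 3052, N 2856.
Putting it together, IE_2: S < N < K < Na.

S < N < K < Na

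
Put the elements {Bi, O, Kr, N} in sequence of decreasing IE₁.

N, Kr, O, Bi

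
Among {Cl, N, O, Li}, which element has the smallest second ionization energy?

Cl

The second ionization energy removes an electron from the +1 ion. For each element: Cl⁺ still has 6 valence electrons; N⁺ still has 4 valence electrons; O⁺ still has 5 valence electrons; Li⁺ is the bare [He] core.
Breaking into a closed-shell core is much more expensive than removing a leftover valence electron — Li has the largest IE_2 here.
Valence configurations: Cl⁺ [Ne]3s²3p⁴, N⁺ [He]2s²2p², O⁺ [He]2s²2p³.
The numbers (kJ/mol): Cl 2298, N 2856, O 3388, Li 7298.
So the second ionization energies run Cl < N < O < Li.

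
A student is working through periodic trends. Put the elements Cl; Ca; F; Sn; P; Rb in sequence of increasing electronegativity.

Rb, Ca, Sn, P, Cl, F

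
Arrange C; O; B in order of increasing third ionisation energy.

B, C, O

After 2 electrons have been removed, what remains? C²⁺ still has 2 valence electrons; O²⁺ still has 4 valence electrons; B²⁺ still has 1 valence electron.
All are still removing valence electrons, so compare the +2 ions as you would atoms: IE_3 generally rises across a period (higher Z_eff) and falls down a group (larger shell), subject to the usual subshell exceptions.
Valence configurations: C²⁺ [He]2s², O²⁺ [He]2s²2p², B²⁺ [He]2s¹.
The numbers (kJ/mol): C 4620, O 5300, B 3660.
So the third ionization energies run B < C < O.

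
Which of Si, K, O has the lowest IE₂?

Si

After 1 electron has been removed, what remains? Si⁺ still has 3 valence electrons; K⁺ is the bare [Ar] core; O⁺ still has 5 valence electrons.
Usually core removal costs more than valence removal, but here the competition is close: a tightly held n=2 valence electron can cost more to remove than an n=3 core electron, so the actual values have to decide it.
Valence configurations: Si⁺ [Ne]3s²3p¹, O⁺ [He]2s²2p³.
Tabulated IE_2 (kJ/mol): Si 1577, K 3052, O 3388.
Overall IE_2 order: Si < K < O.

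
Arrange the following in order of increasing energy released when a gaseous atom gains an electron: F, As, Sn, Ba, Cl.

Ba < As < Sn < F < Cl

F is in period 2, group 17; Cl is in period 3, group 17; As is in period 4, group 15; Sn is in period 5, group 14; Ba is in period 6, group 2.
Adding an electron releases more energy for atoms nearer the top right (short of the noble gases).
Here both period and group differ, so the two effects have to be weighed against each other.
As > Ba: relative to Ba, both the across-period and down-group shifts push As's electron affinity up.
Sn > As: this pair runs against the simple trend — see the exception note.
F > Sn: relative to Sn, both the across-period and down-group shifts push F's electron affinity up.
Cl > F: this pair runs against the simple trend — see the exception note.
Note the exception: Sn has a higher electron affinity than As, contrary to the simple trend — adding an electron to As's half-filled np³ subshell costs electron-pairing energy.
Note the exception: Cl has a higher electron affinity than F, contrary to the simple trend — F's small 2p subshell makes the incoming electron feel strong e⁻–e⁻ repulsion, so Cl actually releases more energy on gaining an electron.
For reference (kJ/mol): F 328, Cl 349, As 78, Sn 107, Ba 14.
So from lowest to highest: Ba < As < Sn < F < Cl.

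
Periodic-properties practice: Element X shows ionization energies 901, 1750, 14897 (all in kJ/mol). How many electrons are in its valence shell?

Look for the largest jump between consecutive ionization energies: IE3/IE2 ≈ 8.5, far larger than any earlier ratio.
That jump marks the point where a core electron is being removed. So the atom has 2 valence electrons.

2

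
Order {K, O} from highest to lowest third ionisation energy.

O, K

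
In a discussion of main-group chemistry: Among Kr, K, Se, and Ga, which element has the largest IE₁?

First ionization energy rises across a period (greater Z_eff holds electrons more tightly) and falls down a group (valence electrons are farther from the nucleus).
All lie in period 4, so first ionization energy increases left to right.
The largest IE₁ among these belongs to Kr.

Kr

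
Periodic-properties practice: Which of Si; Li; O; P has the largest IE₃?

Li

The third ionization energy removes an electron from the +2 ion. For each element: Si²⁺ still has 2 valence electrons; Li²⁺ is already 1 electron into the core; O²⁺ still has 4 valence electrons; P²⁺ still has 3 valence electrons.
Breaking into a closed-shell core is much more expensive than removing a leftover valence electron — Li has the largest IE_3 here.
Valence configurations: Si²⁺ [Ne]3s², O²⁺ [He]2s²2p², P²⁺ [Ne]3s²3p¹.
P²⁺ loses a lone 3p electron whereas Si²⁺ must break into a filled 3s² pair, so IE_3(Si) > IE_3(P) even though P has the higher nuclear charge.
Tabulated IE_3 (kJ/mol): Si 3232, Li 11815, O 5300, P 2914.
Overall IE_3 order: P < Si < O < Li.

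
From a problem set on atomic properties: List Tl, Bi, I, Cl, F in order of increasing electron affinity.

Tl < Bi < I < F < Cl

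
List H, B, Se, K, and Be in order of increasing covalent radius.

H < B < Be < Se < K

H is in period 1, group 1; Be is in period 2, group 2; B is in period 2, group 13; K is in period 4, group 1; Se is in period 4, group 16.
Atomic radius shrinks across a period as nuclear charge pulls the same shell inward, and grows down a group as new shells are added.
Here both period and group differ, so the two effects have to be weighed against each other.
B > H: the two effects oppose for this pair; the down-group effect wins (85 vs 32 pm).
Be > B: Be lies to the left of B in period 2, so the across-period effect alone puts Be larger.
Se > Be: the two effects oppose for this pair; the down-group effect wins (116 vs 102 pm).
K > Se: both are in period 4; the period trend gives K the larger value.
Tabulated atomic radius (pm): H 32, Be 102, B 85, K 196, Se 116.
So from smallest to largest: H < B < Be < Se < K.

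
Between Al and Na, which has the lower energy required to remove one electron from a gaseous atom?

Na is in period 3, group 1; Al is in period 3, group 13.
First ionization energy rises across a period (greater Z_eff holds electrons more tightly) and falls down a group (valence electrons are farther from the nucleus).
All lie in period 3, so first ionization energy increases left to right.
So Na has the lower energy required to remove one electron from a gaseous atom (Na < Al).

Na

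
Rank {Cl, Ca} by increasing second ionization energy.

Ca < Cl

The second ionization energy removes an electron from the +1 ion. For each element: Cl⁺ still has 6 valence electrons; Ca⁺ still has 1 valence electron.
All are still removing valence electrons, so compare the +1 ions as you would atoms: IE_2 generally rises across a period (higher Z_eff) and falls down a group (larger shell), subject to the usual subshell exceptions.
Valence configurations: Cl⁺ [Ne]3s²3p⁴, Ca⁺ [Ar]4s¹.
Tabulated IE_2 (kJ/mol): Cl 2298, Ca 1145.
Hence IE_2: Ca < Cl.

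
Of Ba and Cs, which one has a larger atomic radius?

Cs is in period 6, group 1; Ba is in period 6, group 2.
Radius decreases left→right (rising Z_eff, same n) and increases top→bottom (higher n).
All lie in period 6, so atomic radius increases right to left.
So Cs has the larger atomic radius (Cs > Ba).

Cs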